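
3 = 3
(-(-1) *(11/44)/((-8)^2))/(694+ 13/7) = 7/1246976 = 0.00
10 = 10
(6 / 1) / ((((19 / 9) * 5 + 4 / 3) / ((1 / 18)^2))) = 0.00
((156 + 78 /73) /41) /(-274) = -5733 /410041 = -0.01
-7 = -7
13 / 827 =0.02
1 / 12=0.08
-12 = -12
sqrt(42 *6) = 6 *sqrt(7) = 15.87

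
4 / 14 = 2 / 7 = 0.29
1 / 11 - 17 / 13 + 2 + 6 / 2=541 / 143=3.78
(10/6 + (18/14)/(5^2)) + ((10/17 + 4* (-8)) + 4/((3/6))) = -193616/8925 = -21.69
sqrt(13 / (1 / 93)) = sqrt(1209) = 34.77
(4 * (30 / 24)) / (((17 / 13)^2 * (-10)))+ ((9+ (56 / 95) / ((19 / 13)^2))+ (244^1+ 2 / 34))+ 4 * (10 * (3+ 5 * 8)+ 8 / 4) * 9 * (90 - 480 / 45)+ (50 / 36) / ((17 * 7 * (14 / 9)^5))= 92093266219582690831 / 74627151327680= 1234045.04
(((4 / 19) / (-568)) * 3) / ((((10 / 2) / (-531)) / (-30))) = -4779 / 1349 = -3.54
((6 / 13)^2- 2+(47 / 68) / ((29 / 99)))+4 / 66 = 6963365 / 10997844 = 0.63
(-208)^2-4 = 43260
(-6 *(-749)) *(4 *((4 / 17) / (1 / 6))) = 431424 / 17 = 25377.88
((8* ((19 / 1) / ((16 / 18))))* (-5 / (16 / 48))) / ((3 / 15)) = -12825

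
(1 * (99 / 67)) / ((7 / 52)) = 5148 / 469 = 10.98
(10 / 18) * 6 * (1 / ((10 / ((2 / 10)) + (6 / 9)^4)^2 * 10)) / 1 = 0.00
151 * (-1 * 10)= -1510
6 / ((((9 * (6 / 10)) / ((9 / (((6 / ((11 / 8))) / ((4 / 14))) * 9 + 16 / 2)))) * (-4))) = -11 / 640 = -0.02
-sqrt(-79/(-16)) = -sqrt(79)/4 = -2.22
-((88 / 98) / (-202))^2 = -484 / 24492601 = -0.00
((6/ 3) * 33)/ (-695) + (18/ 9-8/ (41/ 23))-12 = -415536/ 28495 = -14.58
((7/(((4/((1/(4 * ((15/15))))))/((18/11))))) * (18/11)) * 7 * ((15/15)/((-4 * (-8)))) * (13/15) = 17199/77440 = 0.22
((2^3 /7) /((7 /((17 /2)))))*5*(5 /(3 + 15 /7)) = 425 /63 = 6.75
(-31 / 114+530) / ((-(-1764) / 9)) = 8627 / 3192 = 2.70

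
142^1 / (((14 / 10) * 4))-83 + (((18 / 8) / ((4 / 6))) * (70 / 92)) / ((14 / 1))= -57.46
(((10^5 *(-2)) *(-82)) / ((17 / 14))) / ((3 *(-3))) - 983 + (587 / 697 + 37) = -9419528975 / 6273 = -1501598.75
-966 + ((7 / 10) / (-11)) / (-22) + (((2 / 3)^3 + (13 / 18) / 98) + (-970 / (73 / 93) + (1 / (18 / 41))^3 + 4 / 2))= -27609944210963 / 12620943720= -2187.63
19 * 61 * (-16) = -18544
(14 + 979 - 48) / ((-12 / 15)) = -4725 / 4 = -1181.25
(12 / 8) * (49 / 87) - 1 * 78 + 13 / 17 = -75321 / 986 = -76.39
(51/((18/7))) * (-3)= -119/2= -59.50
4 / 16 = 1 / 4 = 0.25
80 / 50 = 8 / 5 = 1.60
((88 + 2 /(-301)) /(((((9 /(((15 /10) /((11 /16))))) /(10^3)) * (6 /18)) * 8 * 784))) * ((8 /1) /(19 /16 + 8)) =211888000 /23849133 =8.88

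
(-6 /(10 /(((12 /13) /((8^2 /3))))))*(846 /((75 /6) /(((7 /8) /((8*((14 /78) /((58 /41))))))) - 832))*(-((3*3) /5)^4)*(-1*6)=19557560241 /11557400000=1.69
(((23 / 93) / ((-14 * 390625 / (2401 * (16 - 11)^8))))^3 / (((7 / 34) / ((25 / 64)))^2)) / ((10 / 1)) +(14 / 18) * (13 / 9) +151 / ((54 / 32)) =-1082340532763159 / 39535755264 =-27376.25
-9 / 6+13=23 / 2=11.50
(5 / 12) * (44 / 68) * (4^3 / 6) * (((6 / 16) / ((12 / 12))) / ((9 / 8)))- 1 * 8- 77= -38575 / 459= -84.04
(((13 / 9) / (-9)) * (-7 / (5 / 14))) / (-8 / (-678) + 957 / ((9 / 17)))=143962 / 82728405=0.00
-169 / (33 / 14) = -71.70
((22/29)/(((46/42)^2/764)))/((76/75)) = 138981150/291479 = 476.81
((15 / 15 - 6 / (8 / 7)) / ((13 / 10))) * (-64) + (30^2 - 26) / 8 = 16561 / 52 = 318.48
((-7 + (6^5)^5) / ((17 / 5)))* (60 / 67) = 8529086408978910410700 / 1139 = 7488223361702291844.34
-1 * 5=-5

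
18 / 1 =18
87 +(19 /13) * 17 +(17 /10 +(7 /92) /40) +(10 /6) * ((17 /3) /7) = 346291157 /3013920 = 114.90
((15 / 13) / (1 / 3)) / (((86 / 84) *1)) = 1890 / 559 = 3.38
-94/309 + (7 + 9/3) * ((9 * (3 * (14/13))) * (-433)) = -505753882/4017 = -125903.38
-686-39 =-725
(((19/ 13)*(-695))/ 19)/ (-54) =695/ 702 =0.99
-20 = -20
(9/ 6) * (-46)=-69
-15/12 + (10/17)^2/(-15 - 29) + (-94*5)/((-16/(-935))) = -698537765/25432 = -27466.88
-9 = -9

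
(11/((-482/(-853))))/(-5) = -9383/2410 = -3.89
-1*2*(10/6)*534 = -1780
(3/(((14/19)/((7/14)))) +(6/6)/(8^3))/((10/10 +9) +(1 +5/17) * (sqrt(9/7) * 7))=-10552835/2852864 +4096983 * sqrt(7)/2852864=0.10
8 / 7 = 1.14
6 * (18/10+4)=174/5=34.80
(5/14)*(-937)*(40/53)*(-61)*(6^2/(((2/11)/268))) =303297904800/371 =817514568.19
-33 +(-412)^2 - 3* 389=168544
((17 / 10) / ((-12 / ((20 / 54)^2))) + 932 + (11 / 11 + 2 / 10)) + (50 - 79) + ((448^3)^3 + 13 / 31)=726945957793021755917192.60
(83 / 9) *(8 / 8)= 9.22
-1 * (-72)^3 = 373248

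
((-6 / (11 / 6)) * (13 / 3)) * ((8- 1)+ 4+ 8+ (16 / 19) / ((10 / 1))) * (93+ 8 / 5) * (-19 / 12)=1013467 / 25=40538.68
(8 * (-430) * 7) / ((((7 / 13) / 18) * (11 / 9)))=-7244640 / 11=-658603.64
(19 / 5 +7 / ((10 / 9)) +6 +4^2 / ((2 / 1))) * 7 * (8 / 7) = 964 / 5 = 192.80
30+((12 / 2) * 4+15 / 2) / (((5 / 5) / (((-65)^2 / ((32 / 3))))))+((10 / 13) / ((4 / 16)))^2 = 135377605 / 10816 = 12516.42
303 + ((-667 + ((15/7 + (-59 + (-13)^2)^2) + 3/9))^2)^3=191796771469825864049490601525288/85766121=2236276623374699014888298.00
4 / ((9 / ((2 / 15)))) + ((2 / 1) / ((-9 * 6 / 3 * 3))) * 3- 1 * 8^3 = -69127 / 135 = -512.05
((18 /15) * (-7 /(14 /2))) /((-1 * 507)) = 2 /845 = 0.00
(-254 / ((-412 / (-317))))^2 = 1620787081 / 42436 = 38193.68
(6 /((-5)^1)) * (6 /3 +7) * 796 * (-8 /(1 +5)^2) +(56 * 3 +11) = 2089.40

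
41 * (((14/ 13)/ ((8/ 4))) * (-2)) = -574/ 13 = -44.15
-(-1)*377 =377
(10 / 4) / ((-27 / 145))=-725 / 54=-13.43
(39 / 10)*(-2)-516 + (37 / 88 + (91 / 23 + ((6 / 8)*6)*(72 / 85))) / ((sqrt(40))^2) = -3603173289 / 6881600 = -523.60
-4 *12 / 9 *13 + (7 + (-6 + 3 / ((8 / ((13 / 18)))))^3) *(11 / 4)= -250920889 / 442368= -567.22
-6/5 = -1.20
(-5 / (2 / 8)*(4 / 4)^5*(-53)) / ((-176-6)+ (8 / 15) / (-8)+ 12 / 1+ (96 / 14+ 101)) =-27825 / 1633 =-17.04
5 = 5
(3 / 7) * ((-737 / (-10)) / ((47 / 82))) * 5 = 90651 / 329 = 275.53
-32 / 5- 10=-82 / 5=-16.40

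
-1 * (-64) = 64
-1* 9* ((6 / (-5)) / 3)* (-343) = -6174 / 5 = -1234.80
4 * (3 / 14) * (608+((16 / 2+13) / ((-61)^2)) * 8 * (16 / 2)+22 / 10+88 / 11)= 69049986 / 130235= 530.20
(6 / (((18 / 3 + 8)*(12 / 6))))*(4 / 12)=0.07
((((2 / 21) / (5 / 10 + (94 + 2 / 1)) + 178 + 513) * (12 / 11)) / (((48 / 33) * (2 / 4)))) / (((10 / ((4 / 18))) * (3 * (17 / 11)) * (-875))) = -30806897 / 5425953750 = -0.01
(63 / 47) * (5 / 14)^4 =5625 / 257936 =0.02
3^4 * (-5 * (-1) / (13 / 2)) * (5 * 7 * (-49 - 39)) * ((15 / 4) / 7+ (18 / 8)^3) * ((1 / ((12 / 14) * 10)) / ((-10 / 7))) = 5981283 / 32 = 186915.09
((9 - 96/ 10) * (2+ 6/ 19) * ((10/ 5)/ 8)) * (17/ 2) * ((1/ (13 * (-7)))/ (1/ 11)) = 6171/ 17290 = 0.36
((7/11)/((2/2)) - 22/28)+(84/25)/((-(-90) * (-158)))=-682453/4562250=-0.15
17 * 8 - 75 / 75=135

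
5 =5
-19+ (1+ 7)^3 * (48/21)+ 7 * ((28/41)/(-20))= 1651752/1435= 1151.05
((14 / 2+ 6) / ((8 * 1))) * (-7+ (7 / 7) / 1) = -39 / 4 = -9.75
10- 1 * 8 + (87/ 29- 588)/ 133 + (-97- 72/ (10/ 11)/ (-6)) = -57322/ 665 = -86.20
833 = 833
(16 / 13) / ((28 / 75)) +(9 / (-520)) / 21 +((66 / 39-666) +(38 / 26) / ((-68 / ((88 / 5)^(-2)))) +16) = -645.01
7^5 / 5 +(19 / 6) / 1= 100937 / 30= 3364.57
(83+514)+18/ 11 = 6585/ 11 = 598.64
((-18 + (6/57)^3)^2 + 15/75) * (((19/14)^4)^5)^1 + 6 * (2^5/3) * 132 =1315502093519448113973945429/8537577084212734853120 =154083.77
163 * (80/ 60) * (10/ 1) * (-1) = -6520/ 3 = -2173.33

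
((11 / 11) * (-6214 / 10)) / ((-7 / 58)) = 180206 / 35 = 5148.74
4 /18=2 /9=0.22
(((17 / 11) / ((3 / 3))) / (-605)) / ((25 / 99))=-153 / 15125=-0.01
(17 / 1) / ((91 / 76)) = 1292 / 91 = 14.20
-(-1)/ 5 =1/ 5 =0.20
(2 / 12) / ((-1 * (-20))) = 0.01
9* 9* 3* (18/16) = 2187/8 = 273.38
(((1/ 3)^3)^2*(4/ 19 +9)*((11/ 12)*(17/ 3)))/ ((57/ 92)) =752675/ 7105563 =0.11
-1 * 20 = -20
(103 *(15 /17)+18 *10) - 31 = 239.88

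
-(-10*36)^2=-129600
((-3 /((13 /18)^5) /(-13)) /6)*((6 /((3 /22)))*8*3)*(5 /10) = 498845952 /4826809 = 103.35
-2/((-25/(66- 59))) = 14/25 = 0.56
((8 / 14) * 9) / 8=9 / 14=0.64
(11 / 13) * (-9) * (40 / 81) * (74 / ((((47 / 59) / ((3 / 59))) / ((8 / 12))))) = -65120 / 5499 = -11.84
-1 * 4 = -4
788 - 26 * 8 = 580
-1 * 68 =-68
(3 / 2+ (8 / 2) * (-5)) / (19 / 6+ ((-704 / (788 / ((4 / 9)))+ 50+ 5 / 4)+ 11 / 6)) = -131202 / 396109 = -0.33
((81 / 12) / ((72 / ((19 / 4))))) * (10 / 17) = 285 / 1088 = 0.26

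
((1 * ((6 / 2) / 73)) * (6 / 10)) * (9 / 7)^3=6561 / 125195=0.05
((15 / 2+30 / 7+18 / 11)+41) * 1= 54.42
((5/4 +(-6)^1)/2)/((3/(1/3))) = -19/72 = -0.26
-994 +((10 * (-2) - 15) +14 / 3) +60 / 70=-21493 / 21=-1023.48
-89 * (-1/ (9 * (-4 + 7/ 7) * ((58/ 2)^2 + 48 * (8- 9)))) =-0.00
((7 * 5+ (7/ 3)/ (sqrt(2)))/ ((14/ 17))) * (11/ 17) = 11 * sqrt(2)/ 12+ 55/ 2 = 28.80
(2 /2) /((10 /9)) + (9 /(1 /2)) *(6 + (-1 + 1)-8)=-351 /10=-35.10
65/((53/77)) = 94.43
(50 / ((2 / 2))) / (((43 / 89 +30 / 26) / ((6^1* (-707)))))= -122699850 / 947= -129566.90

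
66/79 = 0.84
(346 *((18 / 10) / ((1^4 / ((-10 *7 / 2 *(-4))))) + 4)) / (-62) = -44288 / 31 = -1428.65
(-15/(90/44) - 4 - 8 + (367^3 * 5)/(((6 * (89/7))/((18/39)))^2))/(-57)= -36254042663/228908979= -158.38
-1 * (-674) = 674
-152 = -152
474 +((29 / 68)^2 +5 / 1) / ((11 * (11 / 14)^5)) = 243484480200 / 511981129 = 475.57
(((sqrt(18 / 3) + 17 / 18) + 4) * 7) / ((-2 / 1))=-623 / 36 - 7 * sqrt(6) / 2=-25.88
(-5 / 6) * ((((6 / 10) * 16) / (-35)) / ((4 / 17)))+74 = 2624 / 35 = 74.97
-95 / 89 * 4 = -380 / 89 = -4.27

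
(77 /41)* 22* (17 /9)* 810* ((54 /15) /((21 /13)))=5776056 /41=140879.41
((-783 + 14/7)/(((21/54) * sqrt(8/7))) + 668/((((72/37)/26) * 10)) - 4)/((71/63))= 559769/710 - 891 * sqrt(14)/2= -878.50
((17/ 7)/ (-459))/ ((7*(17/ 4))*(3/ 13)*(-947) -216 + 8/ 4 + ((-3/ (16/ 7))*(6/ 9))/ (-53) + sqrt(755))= 30382144*sqrt(755)/ 258958404193005909 + 68010456904/ 86319468064335303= 0.00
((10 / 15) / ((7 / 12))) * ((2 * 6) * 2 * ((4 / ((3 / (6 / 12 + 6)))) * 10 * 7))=16640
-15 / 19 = -0.79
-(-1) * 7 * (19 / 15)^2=2527 / 225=11.23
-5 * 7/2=-35/2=-17.50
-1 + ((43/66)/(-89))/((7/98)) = -3238/2937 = -1.10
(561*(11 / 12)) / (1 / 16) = 8228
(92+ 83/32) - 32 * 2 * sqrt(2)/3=3027/32 - 64 * sqrt(2)/3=64.42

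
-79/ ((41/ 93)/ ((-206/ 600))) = 252247/ 4100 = 61.52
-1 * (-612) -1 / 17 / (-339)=3526957 / 5763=612.00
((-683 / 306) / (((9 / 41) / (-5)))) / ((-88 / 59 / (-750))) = 25564.73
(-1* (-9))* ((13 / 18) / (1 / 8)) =52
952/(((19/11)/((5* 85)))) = 4450600/19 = 234242.11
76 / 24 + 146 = 895 / 6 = 149.17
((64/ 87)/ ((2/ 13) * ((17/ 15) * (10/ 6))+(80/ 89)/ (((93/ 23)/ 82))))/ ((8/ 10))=4304040/ 86682827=0.05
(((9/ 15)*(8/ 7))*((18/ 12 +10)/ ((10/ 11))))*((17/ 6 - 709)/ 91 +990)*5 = 135684659/ 3185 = 42601.15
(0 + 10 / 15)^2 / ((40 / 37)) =0.41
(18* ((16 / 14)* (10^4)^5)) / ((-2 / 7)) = -7200000000000000000000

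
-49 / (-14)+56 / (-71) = 385 / 142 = 2.71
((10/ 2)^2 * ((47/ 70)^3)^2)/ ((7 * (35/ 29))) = 312597244541/ 1152960200000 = 0.27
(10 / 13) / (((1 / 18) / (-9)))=-124.62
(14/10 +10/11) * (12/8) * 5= 381/22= 17.32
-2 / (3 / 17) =-34 / 3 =-11.33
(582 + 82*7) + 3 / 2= 2315 / 2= 1157.50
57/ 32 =1.78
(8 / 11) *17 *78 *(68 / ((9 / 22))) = 160298.67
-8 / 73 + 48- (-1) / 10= 47.99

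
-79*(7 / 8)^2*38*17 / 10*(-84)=26256993 / 80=328212.41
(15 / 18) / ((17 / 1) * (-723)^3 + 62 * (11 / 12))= -5 / 38549172493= -0.00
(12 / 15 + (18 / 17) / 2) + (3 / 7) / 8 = 1.38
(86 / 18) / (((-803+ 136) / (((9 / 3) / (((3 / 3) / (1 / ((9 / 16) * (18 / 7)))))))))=-2408 / 162081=-0.01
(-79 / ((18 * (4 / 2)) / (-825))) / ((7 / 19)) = 4913.99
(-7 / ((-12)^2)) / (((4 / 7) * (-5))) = 49 / 2880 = 0.02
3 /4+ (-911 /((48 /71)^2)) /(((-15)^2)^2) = 82887649 /116640000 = 0.71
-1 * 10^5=-100000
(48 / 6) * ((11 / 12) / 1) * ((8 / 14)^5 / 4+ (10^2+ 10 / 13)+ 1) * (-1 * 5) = -2446288790 / 655473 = -3732.10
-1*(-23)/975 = 23/975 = 0.02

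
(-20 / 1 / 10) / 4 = -1 / 2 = -0.50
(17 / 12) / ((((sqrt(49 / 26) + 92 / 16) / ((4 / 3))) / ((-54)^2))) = 6587568 / 6485 -308448 * sqrt(26) / 6485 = 773.29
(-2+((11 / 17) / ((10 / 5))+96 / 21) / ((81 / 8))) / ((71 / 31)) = -0.66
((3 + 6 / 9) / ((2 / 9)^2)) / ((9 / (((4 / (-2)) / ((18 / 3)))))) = -11 / 4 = -2.75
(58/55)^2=3364/3025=1.11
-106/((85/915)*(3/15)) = -96990/17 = -5705.29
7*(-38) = -266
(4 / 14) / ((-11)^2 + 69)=1 / 665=0.00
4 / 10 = 2 / 5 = 0.40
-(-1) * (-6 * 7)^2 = 1764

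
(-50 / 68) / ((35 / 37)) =-0.78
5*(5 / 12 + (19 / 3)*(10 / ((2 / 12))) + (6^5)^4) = 219369506403801385 / 12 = 18280792200316782.08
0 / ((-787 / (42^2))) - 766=-766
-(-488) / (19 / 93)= 45384 / 19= 2388.63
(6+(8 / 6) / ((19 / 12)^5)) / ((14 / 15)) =113912775 / 17332693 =6.57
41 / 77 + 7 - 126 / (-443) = 266642 / 34111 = 7.82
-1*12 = -12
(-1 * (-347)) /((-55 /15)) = -1041 /11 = -94.64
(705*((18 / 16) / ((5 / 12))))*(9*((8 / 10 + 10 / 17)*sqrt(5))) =2021517*sqrt(5) / 85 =53179.41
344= 344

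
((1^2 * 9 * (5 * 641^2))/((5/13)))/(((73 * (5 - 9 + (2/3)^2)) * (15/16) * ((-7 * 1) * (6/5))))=48073077/2044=23519.12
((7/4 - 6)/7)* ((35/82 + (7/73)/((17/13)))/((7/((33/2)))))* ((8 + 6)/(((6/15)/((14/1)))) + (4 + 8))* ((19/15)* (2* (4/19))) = -20075231/104755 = -191.64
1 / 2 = 0.50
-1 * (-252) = 252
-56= -56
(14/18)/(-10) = -7/90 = -0.08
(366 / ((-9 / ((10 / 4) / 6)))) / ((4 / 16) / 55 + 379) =-33550 / 750429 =-0.04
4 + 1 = 5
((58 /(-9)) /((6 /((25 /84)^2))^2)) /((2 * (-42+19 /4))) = 11328125 /600880944384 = 0.00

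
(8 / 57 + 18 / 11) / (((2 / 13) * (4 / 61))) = 176.12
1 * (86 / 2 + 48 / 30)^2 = 49729 / 25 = 1989.16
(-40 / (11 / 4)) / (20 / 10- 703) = 160 / 7711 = 0.02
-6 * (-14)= 84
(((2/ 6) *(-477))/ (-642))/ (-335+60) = -53/ 58850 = -0.00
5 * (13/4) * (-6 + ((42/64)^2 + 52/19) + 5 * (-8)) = -54167685/77824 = -696.03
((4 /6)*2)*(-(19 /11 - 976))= 42868 /33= 1299.03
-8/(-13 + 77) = -1/8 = -0.12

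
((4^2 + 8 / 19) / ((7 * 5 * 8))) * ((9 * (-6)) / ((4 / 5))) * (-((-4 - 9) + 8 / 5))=-3159 / 70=-45.13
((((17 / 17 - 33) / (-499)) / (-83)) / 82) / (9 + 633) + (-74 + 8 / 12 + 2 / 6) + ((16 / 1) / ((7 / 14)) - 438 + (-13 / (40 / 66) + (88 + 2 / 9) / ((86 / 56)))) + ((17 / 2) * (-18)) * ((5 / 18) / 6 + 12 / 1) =-803747923132843 / 351582493365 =-2286.09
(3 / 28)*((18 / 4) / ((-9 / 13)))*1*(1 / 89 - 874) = 3033615 / 4984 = 608.67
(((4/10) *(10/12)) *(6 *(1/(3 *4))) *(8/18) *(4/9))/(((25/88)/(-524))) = -368896/6075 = -60.72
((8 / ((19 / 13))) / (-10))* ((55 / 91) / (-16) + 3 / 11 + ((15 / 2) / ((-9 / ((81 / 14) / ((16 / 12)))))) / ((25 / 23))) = 123797 / 73150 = 1.69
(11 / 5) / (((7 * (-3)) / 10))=-22 / 21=-1.05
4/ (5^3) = 4/ 125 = 0.03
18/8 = 9/4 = 2.25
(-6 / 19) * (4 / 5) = -24 / 95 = -0.25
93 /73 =1.27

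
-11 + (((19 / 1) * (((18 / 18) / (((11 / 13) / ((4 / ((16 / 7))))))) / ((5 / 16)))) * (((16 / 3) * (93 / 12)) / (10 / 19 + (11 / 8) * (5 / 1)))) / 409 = -704774107 / 75920625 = -9.28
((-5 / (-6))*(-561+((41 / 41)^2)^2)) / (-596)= 350 / 447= 0.78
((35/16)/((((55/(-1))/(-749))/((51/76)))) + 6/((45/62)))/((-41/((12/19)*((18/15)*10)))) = -17008557/3256220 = -5.22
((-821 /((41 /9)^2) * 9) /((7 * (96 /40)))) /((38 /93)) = -92768895 /1788584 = -51.87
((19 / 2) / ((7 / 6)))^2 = 3249 / 49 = 66.31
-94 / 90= -47 / 45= -1.04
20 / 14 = 10 / 7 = 1.43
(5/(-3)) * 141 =-235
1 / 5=0.20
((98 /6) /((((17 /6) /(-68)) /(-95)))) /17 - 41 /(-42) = 1564777 /714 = 2191.56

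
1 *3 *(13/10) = 39/10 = 3.90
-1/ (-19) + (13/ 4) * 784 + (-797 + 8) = 33422/ 19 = 1759.05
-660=-660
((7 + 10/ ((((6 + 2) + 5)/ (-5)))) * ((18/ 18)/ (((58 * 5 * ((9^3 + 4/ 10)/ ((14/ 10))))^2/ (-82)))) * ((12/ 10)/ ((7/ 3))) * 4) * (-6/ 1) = 363096/ 2596706396375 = 0.00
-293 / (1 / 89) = -26077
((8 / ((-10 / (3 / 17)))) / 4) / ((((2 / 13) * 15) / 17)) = -13 / 50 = -0.26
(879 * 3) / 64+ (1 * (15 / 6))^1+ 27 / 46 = 44.29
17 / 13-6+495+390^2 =1983674 / 13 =152590.31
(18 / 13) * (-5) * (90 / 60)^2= -405 / 26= -15.58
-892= -892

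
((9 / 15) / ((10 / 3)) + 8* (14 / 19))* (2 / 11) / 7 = 5771 / 36575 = 0.16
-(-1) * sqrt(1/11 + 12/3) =3 * sqrt(55)/11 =2.02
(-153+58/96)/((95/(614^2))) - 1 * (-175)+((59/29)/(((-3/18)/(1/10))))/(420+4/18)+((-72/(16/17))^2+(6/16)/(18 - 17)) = -3940095249301/6580680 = -598736.79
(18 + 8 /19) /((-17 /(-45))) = 15750 /323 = 48.76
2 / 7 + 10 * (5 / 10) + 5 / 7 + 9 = 15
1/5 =0.20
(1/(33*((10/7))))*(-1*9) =-21/110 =-0.19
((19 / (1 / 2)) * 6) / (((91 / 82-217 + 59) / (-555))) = 2075256 / 2573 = 806.55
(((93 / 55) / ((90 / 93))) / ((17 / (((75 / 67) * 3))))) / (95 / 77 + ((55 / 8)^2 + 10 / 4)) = 0.01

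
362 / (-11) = -362 / 11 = -32.91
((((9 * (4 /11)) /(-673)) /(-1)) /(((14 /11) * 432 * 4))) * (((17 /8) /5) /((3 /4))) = 17 /13567680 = 0.00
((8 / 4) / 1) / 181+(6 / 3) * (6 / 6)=364 / 181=2.01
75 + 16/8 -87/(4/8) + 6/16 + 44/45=-34433/360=-95.65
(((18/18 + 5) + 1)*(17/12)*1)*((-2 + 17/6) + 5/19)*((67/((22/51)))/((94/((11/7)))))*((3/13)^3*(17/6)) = 123439125/125562944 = 0.98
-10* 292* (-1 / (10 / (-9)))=-2628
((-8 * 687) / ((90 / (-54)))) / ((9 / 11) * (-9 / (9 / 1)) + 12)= 60456 / 205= 294.91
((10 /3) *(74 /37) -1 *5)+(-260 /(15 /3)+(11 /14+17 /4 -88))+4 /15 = -133.03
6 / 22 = 3 / 11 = 0.27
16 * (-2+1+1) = 0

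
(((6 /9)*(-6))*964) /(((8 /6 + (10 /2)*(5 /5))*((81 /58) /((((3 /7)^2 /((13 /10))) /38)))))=-1118240 /689871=-1.62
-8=-8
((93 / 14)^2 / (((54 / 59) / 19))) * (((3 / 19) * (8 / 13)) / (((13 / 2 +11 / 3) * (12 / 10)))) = 283495 / 38857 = 7.30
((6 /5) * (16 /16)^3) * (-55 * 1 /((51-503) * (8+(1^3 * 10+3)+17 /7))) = 231 /37064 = 0.01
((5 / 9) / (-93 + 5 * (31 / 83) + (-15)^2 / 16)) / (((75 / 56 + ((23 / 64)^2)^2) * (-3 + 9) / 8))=-3119219998720 / 440062088737401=-0.01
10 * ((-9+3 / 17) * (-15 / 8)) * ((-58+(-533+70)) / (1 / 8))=-11722500 / 17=-689558.82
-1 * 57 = -57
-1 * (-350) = 350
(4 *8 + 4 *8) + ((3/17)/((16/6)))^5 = 2977656006313/46525874176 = 64.00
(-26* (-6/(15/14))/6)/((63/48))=832/45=18.49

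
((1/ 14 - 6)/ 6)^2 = 6889/ 7056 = 0.98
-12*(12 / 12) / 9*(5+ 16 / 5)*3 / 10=-82 / 25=-3.28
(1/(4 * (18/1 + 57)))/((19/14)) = 7/2850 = 0.00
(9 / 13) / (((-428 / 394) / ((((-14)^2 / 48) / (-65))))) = 28959 / 723320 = 0.04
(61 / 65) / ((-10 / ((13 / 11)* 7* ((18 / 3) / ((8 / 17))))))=-21777 / 2200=-9.90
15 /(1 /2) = 30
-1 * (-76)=76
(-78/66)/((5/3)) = -39/55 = -0.71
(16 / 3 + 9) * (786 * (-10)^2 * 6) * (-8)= -54076800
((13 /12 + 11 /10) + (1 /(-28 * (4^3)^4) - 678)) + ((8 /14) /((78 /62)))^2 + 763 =2185421177958413 /25007782625280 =87.39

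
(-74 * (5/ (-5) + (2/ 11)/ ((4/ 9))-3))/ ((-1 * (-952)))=2923/ 10472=0.28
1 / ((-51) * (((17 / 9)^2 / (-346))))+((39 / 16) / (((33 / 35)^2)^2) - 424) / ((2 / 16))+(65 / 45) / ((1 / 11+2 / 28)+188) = -3365.42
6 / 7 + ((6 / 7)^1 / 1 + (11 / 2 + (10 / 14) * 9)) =191 / 14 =13.64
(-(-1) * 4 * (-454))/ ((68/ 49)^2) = -545027/ 578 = -942.95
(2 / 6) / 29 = 1 / 87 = 0.01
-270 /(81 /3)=-10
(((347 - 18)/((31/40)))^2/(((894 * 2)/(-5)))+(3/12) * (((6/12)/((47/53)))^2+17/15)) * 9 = -114687471196251/25304360080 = -4532.32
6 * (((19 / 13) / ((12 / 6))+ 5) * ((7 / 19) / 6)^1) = 1043 / 494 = 2.11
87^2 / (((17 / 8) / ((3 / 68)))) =45414 / 289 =157.14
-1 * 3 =-3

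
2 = 2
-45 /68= -0.66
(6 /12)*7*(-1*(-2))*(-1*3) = -21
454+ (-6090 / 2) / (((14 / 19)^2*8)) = -55339 / 224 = -247.05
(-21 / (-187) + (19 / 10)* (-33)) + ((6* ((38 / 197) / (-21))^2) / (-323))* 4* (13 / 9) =-6009287216413 / 96013854090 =-62.59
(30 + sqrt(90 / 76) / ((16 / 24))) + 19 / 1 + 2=9 * sqrt(190) / 76 + 51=52.63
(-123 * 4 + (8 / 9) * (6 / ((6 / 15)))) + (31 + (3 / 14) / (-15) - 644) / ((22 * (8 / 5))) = -333367 / 672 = -496.08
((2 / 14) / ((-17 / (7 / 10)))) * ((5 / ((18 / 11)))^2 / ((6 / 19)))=-11495 / 66096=-0.17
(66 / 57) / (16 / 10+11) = 110 / 1197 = 0.09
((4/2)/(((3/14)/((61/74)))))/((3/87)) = 24766/111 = 223.12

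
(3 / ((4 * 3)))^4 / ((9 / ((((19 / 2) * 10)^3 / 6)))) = 857375 / 13824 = 62.02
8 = 8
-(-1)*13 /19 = 13 /19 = 0.68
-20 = -20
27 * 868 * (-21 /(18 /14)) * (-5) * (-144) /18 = -15311520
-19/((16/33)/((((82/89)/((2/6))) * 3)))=-231363/712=-324.95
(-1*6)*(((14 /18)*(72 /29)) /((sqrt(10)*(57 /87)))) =-168*sqrt(10) /95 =-5.59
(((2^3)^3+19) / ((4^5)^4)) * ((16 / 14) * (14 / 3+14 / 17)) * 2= 885 / 146028888064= 0.00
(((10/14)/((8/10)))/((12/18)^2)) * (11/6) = 825/224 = 3.68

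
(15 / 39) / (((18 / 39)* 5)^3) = 169 / 5400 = 0.03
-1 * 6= -6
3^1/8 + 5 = 43/8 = 5.38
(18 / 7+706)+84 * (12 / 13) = 71536 / 91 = 786.11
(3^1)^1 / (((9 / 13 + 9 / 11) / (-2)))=-3.97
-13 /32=-0.41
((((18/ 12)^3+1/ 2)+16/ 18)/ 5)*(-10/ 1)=-343/ 36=-9.53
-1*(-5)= 5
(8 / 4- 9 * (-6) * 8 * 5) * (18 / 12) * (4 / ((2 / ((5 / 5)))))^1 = 6486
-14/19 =-0.74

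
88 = 88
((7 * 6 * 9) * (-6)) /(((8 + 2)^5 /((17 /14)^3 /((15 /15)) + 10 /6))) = -768393 /9800000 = -0.08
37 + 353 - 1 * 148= 242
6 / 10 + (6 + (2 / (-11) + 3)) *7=3428 / 55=62.33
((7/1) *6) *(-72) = -3024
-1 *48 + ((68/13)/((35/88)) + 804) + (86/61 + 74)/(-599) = 12785241596/16625245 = 769.03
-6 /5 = -1.20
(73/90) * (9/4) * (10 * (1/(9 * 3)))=73/108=0.68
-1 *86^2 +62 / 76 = -7395.18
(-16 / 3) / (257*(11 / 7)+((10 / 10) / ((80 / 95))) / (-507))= -302848 / 22932491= -0.01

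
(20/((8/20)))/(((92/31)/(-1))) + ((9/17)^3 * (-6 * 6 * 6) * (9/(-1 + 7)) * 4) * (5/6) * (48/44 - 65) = 25418470835/2485978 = 10224.74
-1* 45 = -45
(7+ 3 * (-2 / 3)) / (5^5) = 1 / 625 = 0.00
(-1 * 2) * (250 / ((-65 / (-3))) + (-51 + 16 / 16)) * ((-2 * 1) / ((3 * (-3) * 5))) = 400 / 117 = 3.42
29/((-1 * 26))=-29/26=-1.12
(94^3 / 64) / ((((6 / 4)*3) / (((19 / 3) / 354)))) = 1972637 / 38232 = 51.60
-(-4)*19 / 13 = 76 / 13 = 5.85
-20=-20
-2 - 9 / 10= -29 / 10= -2.90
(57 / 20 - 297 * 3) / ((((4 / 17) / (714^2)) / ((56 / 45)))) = -59866958634 / 25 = -2394678345.36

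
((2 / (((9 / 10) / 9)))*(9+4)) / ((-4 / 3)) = -195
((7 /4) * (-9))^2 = 3969 /16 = 248.06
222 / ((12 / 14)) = 259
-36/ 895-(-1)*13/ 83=8647/ 74285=0.12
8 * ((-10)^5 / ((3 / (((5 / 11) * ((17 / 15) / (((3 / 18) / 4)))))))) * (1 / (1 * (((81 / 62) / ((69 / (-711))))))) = 155148800000 / 633501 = 244906.95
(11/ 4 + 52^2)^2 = 117223929/ 16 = 7326495.56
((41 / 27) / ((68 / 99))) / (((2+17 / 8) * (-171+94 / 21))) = -574 / 178347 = -0.00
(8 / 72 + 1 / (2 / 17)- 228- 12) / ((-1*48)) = 4165 / 864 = 4.82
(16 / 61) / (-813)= -16 / 49593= -0.00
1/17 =0.06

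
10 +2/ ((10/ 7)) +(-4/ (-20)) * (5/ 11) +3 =797/ 55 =14.49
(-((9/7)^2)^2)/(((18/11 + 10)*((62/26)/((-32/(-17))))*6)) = -312741/10122616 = -0.03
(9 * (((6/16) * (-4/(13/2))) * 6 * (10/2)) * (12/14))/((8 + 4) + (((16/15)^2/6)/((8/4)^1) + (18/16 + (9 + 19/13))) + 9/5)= -26244000/12521537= -2.10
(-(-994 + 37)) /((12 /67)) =21373 /4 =5343.25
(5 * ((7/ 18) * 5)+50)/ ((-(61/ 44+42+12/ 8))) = -946/ 711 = -1.33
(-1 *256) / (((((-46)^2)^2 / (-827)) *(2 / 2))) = 13232 / 279841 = 0.05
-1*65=-65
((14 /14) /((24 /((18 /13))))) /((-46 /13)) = -3 /184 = -0.02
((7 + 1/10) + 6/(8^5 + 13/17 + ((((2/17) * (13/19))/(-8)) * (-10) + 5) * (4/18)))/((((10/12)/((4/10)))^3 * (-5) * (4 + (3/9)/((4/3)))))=-11687817186432/316299921484375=-0.04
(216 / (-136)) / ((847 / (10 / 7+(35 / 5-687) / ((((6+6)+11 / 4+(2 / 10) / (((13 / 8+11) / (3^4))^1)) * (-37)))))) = -53014230 / 10980196997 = -0.00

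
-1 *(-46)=46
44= 44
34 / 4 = 8.50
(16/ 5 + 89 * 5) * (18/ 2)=20169/ 5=4033.80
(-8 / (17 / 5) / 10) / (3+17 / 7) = -14 / 323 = -0.04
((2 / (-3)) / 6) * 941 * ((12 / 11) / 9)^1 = -3764 / 297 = -12.67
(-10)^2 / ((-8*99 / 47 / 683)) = -802525 / 198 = -4053.16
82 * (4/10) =164/5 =32.80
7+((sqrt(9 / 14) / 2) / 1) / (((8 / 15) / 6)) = 135 * sqrt(14) / 112+7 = 11.51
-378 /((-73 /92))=34776 /73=476.38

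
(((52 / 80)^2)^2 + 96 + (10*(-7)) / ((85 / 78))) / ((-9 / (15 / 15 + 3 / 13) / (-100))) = 86885537 / 198900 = 436.83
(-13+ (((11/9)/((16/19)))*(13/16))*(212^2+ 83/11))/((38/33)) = 1343137367/29184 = 46023.07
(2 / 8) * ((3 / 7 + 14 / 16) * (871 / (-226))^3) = -18.66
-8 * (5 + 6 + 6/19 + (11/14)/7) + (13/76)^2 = -25866983/283024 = -91.40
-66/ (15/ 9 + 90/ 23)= -414/ 35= -11.83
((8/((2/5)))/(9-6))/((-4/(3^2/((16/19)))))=-17.81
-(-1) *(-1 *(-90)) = 90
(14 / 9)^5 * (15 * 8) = 21512960 / 19683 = 1092.97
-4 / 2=-2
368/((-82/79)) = -14536/41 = -354.54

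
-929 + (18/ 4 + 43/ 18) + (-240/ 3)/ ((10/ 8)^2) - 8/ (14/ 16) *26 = -381473/ 315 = -1211.03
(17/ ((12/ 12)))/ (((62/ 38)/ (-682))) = -7106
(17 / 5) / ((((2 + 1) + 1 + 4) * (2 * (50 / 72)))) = 0.31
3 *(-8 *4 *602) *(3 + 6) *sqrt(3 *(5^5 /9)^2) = -180600000 *sqrt(3) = -312808375.85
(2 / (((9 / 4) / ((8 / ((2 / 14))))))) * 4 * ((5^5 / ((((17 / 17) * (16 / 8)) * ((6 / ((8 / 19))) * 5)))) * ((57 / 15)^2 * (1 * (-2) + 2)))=0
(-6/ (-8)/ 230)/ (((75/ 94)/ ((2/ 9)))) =47/ 51750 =0.00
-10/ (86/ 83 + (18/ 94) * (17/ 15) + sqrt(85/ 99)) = -235996553925/ 13405368763 + 5706675375 * sqrt(935)/ 13405368763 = -4.59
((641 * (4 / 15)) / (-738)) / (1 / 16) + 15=62513 / 5535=11.29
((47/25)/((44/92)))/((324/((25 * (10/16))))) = 5405/28512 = 0.19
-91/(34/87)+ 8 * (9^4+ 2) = 1777219/34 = 52271.15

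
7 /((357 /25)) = 25 /51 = 0.49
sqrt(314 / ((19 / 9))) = 3*sqrt(5966) / 19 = 12.20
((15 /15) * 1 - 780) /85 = -779 /85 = -9.16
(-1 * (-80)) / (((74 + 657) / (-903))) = -1680 / 17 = -98.82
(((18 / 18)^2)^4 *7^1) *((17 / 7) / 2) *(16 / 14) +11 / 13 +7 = 1598 / 91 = 17.56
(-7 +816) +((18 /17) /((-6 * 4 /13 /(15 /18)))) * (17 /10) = 12931 /16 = 808.19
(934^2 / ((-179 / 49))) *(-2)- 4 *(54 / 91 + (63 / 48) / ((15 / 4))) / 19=739068419417 / 1547455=477602.53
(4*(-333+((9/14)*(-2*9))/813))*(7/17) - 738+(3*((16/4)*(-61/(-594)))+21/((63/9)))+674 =-277423907/456093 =-608.26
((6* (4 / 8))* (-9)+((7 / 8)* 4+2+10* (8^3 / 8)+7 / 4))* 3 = 7443 / 4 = 1860.75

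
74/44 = 37/22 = 1.68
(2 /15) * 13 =26 /15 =1.73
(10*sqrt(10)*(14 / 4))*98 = 10846.61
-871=-871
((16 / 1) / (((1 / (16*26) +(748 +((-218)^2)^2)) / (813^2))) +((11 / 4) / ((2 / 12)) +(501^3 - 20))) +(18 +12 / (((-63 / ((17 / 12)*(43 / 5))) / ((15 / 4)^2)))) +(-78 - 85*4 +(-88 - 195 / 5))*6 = 13232420490874220987553 / 105229491447920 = 125748212.87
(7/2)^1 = 7/2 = 3.50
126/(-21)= -6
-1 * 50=-50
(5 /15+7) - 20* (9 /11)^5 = 182 /483153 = 0.00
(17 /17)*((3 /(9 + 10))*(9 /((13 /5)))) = 135 /247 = 0.55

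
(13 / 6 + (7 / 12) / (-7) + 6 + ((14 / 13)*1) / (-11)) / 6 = 13703 / 10296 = 1.33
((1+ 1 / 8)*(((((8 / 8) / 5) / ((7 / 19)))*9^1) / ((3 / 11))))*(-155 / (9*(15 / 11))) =-71269 / 280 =-254.53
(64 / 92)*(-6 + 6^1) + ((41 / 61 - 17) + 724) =43168 / 61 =707.67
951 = 951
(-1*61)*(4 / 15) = -244 / 15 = -16.27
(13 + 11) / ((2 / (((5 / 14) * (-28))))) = -120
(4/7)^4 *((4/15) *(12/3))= 4096/36015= 0.11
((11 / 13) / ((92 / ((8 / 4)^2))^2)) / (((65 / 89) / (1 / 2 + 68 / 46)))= 6853 / 1581710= 0.00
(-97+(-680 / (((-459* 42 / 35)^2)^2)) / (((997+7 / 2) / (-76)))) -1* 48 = -61362342517272085 / 423188569086273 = -145.00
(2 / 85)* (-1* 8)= -16 / 85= -0.19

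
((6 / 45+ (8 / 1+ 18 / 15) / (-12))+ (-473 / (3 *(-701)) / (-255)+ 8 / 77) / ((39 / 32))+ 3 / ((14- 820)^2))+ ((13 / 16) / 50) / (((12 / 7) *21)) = -7060601290414601 / 12876015750998400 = -0.55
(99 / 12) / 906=11 / 1208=0.01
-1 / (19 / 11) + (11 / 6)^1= 143 / 114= 1.25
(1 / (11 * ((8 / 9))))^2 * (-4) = -81 / 1936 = -0.04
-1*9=-9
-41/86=-0.48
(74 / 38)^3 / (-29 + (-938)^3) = -50653 / 5660689495159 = -0.00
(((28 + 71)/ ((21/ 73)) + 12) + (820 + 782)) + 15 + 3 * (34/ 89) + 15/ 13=15999111/ 8099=1975.44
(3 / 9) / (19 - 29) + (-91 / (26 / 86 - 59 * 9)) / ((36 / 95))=49193 / 117360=0.42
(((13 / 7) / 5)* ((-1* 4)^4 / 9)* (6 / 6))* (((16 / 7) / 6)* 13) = 52.32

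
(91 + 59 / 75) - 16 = 5684 / 75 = 75.79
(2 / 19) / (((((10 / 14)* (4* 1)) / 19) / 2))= 7 / 5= 1.40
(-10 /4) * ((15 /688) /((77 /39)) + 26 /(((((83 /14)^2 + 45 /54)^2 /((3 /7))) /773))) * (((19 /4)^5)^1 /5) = -8057.14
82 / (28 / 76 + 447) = 779 / 4250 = 0.18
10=10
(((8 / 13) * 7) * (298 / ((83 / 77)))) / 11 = 116816 / 1079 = 108.26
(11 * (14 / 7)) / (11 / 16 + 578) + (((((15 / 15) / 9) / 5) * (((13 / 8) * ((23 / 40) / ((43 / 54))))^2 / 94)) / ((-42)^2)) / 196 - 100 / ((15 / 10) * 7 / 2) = -9601683402505852081 / 505096498679808000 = -19.01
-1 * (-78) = 78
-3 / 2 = -1.50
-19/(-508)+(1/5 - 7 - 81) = -222917/2540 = -87.76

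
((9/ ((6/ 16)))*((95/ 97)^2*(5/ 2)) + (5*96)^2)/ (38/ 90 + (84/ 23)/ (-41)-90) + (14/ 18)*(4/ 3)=-2569.12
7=7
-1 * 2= -2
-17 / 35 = -0.49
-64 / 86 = -32 / 43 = -0.74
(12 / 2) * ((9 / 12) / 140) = 9 / 280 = 0.03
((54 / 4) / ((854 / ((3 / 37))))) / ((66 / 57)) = 1539 / 1390312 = 0.00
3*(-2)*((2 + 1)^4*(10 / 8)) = -1215 / 2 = -607.50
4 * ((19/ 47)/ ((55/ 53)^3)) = 11314652/ 7819625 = 1.45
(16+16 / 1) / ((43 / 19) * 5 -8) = 608 / 63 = 9.65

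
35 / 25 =7 / 5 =1.40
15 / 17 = 0.88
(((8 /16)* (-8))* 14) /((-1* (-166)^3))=-7 /571787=-0.00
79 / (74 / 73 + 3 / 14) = 80738 / 1255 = 64.33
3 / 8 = 0.38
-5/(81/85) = -425/81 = -5.25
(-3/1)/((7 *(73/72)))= -216/511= -0.42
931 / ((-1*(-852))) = 931 / 852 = 1.09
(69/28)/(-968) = -69/27104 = -0.00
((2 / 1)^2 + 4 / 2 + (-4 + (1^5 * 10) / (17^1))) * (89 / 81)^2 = 348524 / 111537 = 3.12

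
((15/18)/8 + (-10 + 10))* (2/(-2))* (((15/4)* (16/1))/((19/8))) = -50/19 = -2.63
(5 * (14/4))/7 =5/2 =2.50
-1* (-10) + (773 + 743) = 1526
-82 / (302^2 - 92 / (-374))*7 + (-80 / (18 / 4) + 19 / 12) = -4973521135 / 306993492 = -16.20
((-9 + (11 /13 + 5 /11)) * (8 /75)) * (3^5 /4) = -178362 /3575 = -49.89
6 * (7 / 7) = 6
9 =9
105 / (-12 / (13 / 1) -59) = -1365 / 779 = -1.75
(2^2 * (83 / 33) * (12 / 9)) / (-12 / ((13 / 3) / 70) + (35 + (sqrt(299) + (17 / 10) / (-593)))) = -1253656936373920 / 14669774527155759 - 7892128836800 * sqrt(299) / 14669774527155759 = -0.09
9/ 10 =0.90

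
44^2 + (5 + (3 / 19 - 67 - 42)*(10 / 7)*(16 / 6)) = 609019 / 399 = 1526.36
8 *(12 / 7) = 96 / 7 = 13.71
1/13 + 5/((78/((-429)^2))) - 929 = 282583/26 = 10868.58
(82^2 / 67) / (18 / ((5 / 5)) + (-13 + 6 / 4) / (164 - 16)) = 1990304 / 355435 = 5.60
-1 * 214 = -214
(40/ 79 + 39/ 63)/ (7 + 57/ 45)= 9335/ 68572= 0.14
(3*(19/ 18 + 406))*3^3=65943/ 2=32971.50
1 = 1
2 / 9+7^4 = 21611 / 9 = 2401.22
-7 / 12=-0.58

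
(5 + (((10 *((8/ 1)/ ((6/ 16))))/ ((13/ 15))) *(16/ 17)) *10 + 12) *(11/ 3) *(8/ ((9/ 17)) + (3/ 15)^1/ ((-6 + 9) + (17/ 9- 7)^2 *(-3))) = 237859735883/ 1839825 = 129283.89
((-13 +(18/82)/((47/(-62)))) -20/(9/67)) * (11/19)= -30939271/329517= -93.89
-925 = -925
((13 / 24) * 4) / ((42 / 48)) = 52 / 21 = 2.48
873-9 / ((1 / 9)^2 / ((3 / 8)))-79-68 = 452.62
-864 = -864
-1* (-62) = 62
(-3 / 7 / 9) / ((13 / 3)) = -0.01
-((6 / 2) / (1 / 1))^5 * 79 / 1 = -19197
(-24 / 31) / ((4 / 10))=-1.94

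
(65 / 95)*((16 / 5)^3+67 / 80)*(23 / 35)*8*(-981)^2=19339692306129 / 166250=116328976.28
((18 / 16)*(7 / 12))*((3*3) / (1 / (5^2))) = 147.66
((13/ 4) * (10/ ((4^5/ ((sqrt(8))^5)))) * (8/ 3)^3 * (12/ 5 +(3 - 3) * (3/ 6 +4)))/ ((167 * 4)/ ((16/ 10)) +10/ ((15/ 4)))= 0.62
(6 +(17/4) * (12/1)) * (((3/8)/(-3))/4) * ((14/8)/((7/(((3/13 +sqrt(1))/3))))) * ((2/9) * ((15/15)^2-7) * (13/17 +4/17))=0.24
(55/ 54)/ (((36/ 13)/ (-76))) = -13585/ 486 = -27.95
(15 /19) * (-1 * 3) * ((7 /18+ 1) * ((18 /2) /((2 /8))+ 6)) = -2625 /19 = -138.16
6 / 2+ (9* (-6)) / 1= -51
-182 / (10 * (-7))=13 / 5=2.60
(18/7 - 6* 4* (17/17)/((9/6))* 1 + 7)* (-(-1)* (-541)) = 24345/7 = 3477.86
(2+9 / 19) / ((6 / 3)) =47 / 38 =1.24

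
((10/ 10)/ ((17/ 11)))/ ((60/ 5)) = 11/ 204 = 0.05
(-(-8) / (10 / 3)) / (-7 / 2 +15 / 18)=-9 / 10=-0.90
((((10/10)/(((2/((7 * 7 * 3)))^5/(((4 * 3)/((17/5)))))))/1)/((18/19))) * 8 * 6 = 6520941123165/17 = 383584771950.88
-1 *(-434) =434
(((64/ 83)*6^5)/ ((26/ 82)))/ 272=1275264/ 18343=69.52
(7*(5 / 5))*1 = 7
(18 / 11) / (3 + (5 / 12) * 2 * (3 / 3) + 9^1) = 108 / 847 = 0.13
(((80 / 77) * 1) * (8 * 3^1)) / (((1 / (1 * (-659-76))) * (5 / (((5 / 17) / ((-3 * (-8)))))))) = -8400 / 187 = -44.92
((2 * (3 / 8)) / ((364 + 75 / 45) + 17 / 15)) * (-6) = -45 / 3668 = -0.01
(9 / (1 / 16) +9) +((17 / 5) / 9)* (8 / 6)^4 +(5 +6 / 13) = 7565276 / 47385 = 159.66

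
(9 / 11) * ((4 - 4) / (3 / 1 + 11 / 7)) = 0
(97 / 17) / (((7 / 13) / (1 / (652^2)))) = 1261 / 50587376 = 0.00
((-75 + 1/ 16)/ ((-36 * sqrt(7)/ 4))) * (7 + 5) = 1199 * sqrt(7)/ 84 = 37.76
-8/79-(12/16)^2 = -839/1264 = -0.66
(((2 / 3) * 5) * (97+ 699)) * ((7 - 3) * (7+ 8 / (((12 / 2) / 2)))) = 923360 / 9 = 102595.56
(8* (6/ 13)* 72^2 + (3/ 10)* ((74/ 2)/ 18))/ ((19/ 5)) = 14930401/ 2964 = 5037.25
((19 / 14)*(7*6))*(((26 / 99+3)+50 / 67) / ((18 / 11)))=505229 / 3618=139.64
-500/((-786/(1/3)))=0.21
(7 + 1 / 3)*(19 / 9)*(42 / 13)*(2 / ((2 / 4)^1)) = 23408 / 117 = 200.07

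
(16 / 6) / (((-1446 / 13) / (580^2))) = -17492800 / 2169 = -8064.91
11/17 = 0.65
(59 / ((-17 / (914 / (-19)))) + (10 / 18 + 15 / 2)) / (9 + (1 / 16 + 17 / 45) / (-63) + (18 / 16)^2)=10256430240 / 601208621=17.06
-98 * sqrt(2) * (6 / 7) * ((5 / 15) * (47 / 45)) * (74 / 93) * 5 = -97384 * sqrt(2) / 837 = -164.54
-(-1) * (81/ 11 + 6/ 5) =471/ 55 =8.56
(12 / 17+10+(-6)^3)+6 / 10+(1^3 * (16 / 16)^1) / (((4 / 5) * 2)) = -138767 / 680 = -204.07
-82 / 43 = -1.91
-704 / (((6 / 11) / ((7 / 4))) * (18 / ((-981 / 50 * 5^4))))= 4616150 / 3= 1538716.67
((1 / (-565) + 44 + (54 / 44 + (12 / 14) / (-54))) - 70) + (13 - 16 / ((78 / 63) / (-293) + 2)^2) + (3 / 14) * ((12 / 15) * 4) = -11160573662431 / 738054494100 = -15.12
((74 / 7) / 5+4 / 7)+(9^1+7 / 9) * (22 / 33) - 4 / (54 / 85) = 916 / 315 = 2.91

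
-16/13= -1.23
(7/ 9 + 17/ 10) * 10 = 223/ 9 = 24.78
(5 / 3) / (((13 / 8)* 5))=8 / 39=0.21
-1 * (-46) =46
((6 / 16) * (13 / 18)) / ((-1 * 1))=-13 / 48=-0.27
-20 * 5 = -100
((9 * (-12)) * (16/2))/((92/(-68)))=14688/23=638.61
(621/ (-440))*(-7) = 4347/ 440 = 9.88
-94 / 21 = -4.48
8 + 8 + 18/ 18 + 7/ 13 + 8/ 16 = 469/ 26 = 18.04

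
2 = 2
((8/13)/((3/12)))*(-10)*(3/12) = -6.15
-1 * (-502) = 502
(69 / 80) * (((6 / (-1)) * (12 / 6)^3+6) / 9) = -161 / 40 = -4.02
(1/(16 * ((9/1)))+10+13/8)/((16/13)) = 21775/2304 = 9.45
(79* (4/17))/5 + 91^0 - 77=-6144/85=-72.28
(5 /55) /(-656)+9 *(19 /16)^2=1465283 /115456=12.69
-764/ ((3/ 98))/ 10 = -37436/ 15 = -2495.73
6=6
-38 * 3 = -114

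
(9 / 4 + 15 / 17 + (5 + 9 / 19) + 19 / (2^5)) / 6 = 95089 / 62016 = 1.53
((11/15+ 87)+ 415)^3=428831641421/3375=127061227.09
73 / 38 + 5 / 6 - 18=-869 / 57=-15.25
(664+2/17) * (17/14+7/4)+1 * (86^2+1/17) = 2228797/238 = 9364.69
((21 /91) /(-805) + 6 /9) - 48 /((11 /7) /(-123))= 3757.76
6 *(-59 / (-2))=177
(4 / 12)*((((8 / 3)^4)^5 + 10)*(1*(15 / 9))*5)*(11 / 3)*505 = 1700728409530.06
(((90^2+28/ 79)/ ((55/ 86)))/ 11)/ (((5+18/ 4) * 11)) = 110067616/ 9989155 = 11.02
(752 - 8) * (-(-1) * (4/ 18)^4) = 3968/ 2187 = 1.81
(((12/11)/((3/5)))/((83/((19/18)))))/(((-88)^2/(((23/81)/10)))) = 437/5154228288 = 0.00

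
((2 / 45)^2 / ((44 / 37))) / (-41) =-37 / 913275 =-0.00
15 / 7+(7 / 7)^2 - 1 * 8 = -34 / 7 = -4.86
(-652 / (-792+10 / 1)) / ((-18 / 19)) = -3097 / 3519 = -0.88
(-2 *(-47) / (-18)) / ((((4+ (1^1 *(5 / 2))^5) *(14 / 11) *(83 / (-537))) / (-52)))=-76995776 / 5669979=-13.58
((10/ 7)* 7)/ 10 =1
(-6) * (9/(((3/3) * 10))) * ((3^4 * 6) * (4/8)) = -6561/5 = -1312.20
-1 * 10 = -10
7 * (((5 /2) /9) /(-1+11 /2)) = 35 /81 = 0.43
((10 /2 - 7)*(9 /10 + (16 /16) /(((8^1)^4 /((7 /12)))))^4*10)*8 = -2394912767302564013521 /22799473113563136000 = -105.04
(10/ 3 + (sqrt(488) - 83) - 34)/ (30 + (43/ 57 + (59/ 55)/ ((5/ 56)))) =-1781725/ 670403 + 31350 * sqrt(122)/ 670403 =-2.14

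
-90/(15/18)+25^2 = 517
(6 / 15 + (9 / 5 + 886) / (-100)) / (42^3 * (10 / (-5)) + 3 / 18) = 12717 / 222263750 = 0.00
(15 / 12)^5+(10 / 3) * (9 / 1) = 33845 / 1024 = 33.05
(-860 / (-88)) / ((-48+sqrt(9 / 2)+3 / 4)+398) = 603290 / 21651707 - 2580 *sqrt(2) / 21651707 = 0.03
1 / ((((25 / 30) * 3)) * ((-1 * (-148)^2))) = -0.00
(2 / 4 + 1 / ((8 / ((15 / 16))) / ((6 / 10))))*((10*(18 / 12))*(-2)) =-1095 / 64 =-17.11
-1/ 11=-0.09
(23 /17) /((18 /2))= 0.15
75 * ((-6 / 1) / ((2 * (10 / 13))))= -585 / 2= -292.50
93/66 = 31/22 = 1.41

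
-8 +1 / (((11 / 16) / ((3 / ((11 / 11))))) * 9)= -248 / 33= -7.52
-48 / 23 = -2.09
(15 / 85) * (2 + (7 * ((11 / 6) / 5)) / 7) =71 / 170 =0.42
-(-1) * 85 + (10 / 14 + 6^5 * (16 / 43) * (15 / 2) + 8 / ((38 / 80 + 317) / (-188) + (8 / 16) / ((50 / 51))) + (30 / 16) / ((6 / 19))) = 4649867403565 / 213440304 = 21785.33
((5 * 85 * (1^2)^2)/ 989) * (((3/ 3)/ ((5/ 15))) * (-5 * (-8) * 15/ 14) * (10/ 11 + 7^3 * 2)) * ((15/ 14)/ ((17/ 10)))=12750750000/ 533071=23919.42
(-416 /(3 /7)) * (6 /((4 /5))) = -7280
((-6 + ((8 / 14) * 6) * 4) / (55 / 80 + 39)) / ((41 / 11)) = 9504 / 182245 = 0.05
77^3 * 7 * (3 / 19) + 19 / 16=153395449 / 304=504590.29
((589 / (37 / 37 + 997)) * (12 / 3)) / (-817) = -62 / 21457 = -0.00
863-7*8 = 807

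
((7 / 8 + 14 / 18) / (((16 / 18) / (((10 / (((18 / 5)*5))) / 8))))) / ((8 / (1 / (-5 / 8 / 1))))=-119 / 4608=-0.03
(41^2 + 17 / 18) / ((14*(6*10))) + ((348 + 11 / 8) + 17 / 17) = 352.38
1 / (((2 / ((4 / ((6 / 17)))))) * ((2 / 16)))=136 / 3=45.33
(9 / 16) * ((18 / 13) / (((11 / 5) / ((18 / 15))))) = 243 / 572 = 0.42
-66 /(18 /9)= -33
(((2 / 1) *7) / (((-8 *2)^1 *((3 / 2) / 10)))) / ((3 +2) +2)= -5 / 6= -0.83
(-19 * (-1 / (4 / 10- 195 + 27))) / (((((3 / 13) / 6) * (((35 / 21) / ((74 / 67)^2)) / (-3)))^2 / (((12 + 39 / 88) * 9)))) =-3843074789804484 / 92876516689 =-41378.33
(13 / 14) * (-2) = -13 / 7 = -1.86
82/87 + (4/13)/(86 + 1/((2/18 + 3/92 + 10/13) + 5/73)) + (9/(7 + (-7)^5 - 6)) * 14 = 99766958401819/106297070399169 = 0.94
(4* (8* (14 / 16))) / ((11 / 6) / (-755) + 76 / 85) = 2156280 / 68669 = 31.40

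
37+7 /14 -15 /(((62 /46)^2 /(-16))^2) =-2079914805 /1847042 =-1126.08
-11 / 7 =-1.57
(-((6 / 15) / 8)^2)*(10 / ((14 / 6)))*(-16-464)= 36 / 7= 5.14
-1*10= -10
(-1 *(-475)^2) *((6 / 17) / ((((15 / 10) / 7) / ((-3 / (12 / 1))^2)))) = -1579375 / 68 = -23226.10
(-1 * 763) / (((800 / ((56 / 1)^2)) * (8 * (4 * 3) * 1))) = -37387 / 1200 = -31.16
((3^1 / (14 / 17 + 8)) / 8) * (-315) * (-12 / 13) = 3213 / 260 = 12.36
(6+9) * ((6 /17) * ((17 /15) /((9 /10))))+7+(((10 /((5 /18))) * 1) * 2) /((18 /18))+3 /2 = 87.17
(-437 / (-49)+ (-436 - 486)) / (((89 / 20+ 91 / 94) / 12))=-504678480 / 249557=-2022.30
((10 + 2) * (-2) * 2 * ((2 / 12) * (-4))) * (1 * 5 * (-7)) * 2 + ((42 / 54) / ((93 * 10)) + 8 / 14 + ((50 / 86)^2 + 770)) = -1469.09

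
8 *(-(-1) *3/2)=12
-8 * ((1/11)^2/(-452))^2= -1/373901858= -0.00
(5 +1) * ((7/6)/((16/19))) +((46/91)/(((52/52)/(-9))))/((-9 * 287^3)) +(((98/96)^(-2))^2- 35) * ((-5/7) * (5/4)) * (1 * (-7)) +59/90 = -758750224143339919/3718876353388560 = -204.03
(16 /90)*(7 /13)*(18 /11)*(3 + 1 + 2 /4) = 504 /715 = 0.70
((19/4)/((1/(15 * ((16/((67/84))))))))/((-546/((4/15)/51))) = -608/44421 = -0.01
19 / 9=2.11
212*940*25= 4982000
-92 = -92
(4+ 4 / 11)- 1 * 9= -51 / 11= -4.64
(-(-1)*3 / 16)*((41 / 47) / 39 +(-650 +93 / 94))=-2379191 / 19552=-121.69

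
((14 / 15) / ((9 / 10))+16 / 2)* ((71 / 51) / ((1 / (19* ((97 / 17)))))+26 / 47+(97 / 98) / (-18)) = 221319629833 / 161732781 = 1368.43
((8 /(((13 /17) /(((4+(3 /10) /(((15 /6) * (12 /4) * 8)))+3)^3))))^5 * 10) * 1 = 223262938356088821015722150003210665436366026029016857 /37129300000000000000000000000000000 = 6013120052252232630.72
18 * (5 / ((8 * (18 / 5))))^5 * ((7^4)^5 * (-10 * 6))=-3896106752813085986328125 / 286654464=-13591648629665456.69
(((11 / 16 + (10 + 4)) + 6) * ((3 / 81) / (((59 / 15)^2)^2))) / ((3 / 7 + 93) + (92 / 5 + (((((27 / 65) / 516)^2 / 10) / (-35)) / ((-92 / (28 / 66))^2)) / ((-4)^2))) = 6951554804143950000000 / 242847418556344582909939799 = 0.00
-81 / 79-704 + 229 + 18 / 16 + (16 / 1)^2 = -138345 / 632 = -218.90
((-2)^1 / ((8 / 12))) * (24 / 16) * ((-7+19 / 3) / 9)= 1 / 3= 0.33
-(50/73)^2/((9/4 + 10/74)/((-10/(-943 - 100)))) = -3700000/1962025891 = -0.00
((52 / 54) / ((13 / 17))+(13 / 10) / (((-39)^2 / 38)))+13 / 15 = 3788 / 1755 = 2.16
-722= -722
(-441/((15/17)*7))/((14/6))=-153/5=-30.60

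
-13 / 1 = -13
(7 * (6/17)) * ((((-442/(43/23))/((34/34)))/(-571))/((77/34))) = 0.45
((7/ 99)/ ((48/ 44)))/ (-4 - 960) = -7/ 104112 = -0.00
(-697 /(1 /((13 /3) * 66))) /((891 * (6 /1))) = -37.29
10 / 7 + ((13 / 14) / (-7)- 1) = 0.30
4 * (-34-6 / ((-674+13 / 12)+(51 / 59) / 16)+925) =6791437476 / 1905547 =3564.04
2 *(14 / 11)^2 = 392 / 121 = 3.24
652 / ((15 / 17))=11084 / 15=738.93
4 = 4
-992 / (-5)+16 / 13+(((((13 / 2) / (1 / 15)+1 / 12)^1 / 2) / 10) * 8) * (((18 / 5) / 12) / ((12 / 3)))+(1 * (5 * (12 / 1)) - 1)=1360103 / 5200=261.56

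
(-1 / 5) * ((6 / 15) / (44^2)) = -1 / 24200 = -0.00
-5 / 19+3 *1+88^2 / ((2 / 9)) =662164 / 19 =34850.74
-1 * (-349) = 349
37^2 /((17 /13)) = 17797 /17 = 1046.88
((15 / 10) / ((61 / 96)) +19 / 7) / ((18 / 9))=2167 / 854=2.54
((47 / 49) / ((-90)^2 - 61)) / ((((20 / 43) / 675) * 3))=0.06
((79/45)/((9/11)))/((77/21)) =79/135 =0.59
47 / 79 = 0.59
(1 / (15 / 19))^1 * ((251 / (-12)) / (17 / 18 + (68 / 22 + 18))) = -52459 / 43630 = -1.20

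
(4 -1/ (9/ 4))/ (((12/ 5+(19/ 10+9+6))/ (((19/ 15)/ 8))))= 152/ 5211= 0.03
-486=-486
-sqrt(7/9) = -sqrt(7)/3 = -0.88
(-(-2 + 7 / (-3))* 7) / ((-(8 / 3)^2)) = -273 / 64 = -4.27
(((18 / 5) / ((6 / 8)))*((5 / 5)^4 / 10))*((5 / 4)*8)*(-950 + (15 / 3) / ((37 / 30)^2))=-6221040 / 1369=-4544.22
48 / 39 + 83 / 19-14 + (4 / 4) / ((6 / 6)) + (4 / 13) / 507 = -926720 / 125229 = -7.40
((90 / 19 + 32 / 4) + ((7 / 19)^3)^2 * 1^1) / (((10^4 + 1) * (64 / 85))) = 50943356595 / 30112374776384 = 0.00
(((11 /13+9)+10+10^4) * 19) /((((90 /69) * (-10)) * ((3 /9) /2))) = -28461373 /325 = -87573.46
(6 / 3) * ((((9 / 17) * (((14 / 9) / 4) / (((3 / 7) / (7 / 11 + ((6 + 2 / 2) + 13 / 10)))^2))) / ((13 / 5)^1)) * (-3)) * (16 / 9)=-1325748508 / 3610035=-367.24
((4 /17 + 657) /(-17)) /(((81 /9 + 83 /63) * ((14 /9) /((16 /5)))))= -3620052 /469625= -7.71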